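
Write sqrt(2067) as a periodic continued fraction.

Write x_i = (sqrt(2067) + m_i)/d_i with (m_0, d_0) = (0, 1). a_0 = floor(sqrt(2067)) = 45, since 45^2 = 2025 <= 2067 < 2116 = 46^2.
Iterate m_{i+1} = d_i*a_i - m_i, d_{i+1} = (2067 - m_{i+1}^2)/d_i, a_{i+1} = floor((a_0 + m_{i+1})/d_{i+1}):
  m_1 = 1*45 - 0 = 45, d_1 = (2067 - 45^2)/1 = 42/1 = 42, a_1 = floor((45 + 45)/42) = 2.
  m_2 = 42*2 - 45 = 39, d_2 = (2067 - 39^2)/42 = 546/42 = 13, a_2 = floor((45 + 39)/13) = 6.
  m_3 = 13*6 - 39 = 39, d_3 = (2067 - 39^2)/13 = 546/13 = 42, a_3 = floor((45 + 39)/42) = 2.
  m_4 = 42*2 - 39 = 45, d_4 = (2067 - 45^2)/42 = 42/42 = 1, a_4 = floor((45 + 45)/1) = 90.
  m_5 = 1*90 - 45 = 45, d_5 = (2067 - 45^2)/1 = 42/1 = 42: (m_5, d_5) = (m_1, d_1) = (45, 42), so from here the quotients repeat a_1, ..., a_4; the period length is 4.
Hence the expansion of sqrt(2067) is a_0 = 45 followed by the repeating block 2, 6, 2, 90 (period 4).

[45; (2, 6, 2, 90)]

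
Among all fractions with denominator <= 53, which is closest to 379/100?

Expand x = 379/100 as a continued fraction with the Euclidean algorithm:
  379 = 3*100 + 79, so a_0 = 3.
  100 = 1*79 + 21, so a_1 = 1.
  79 = 3*21 + 16, so a_2 = 3.
  21 = 1*16 + 5, so a_3 = 1.
  16 = 3*5 + 1, so a_4 = 3.
  5 = 5*1 + 0, so a_5 = 5.
so x = [3; 1, 3, 1, 3, 5].
Convergents (p_i = a_i*p_{i-1} + p_{i-2}, q_i = a_i*q_{i-1} + q_{i-2} with p_{-2}=0, p_{-1}=1, q_{-2}=1, q_{-1}=0), until the denominator exceeds 53:
  i=0: a_0=3, p_0 = 3*1 + 0 = 3, q_0 = 3*0 + 1 = 1.
  i=1: a_1=1, p_1 = 1*3 + 1 = 4, q_1 = 1*1 + 0 = 1.
  i=2: a_2=3, p_2 = 3*4 + 3 = 15, q_2 = 3*1 + 1 = 4.
  i=3: a_3=1, p_3 = 1*15 + 4 = 19, q_3 = 1*4 + 1 = 5.
  i=4: a_4=3, p_4 = 3*19 + 15 = 72, q_4 = 3*5 + 4 = 19.
  i=5: a_5=5, p_5 = 5*72 + 19 = 379, q_5 = 5*19 + 5 = 100.
q_5 = 100 > 53, so the last convergent with denominator <= 53 is p_4/q_4 = 72/19.
The closest fraction with denominator <= 53 is either p_4/q_4 or the intermediate fraction (k*p_4 + p_3)/(k*q_4 + q_3) with the largest k >= 1 whose denominator stays <= 53; these approach x as k grows, and every other convergent or intermediate fraction in range is farther away.
Largest k: floor((53 - q_3)/q_4) = floor((53 - 5)/19) = 2.
That gives (2*72 + 19)/(2*19 + 5) = 163/43.
Compare the errors: |x - 72/19| = |379*19 - 72*100|/(100*19) = 1/1900, and |x - 163/43| = |379*43 - 163*100|/(100*43) = 3/4300.
Cross-multiplying, 1*4300 = 4300 < 5700 = 3*1900, so 1/1900 is smaller: the convergent 72/19 is closer to x than 163/43.

72/19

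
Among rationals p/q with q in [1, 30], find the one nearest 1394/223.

25/4

Expand x = 1394/223 as a continued fraction with the Euclidean algorithm:
  1394 = 6*223 + 56, so a_0 = 6.
  223 = 3*56 + 55, so a_1 = 3.
  56 = 1*55 + 1, so a_2 = 1.
  55 = 55*1 + 0, so a_3 = 55.
so x = [6; 3, 1, 55].
Convergents (p_i = a_i*p_{i-1} + p_{i-2}, q_i = a_i*q_{i-1} + q_{i-2} with p_{-2}=0, p_{-1}=1, q_{-2}=1, q_{-1}=0), until the denominator exceeds 30:
  i=0: a_0=6, p_0 = 6*1 + 0 = 6, q_0 = 6*0 + 1 = 1.
  i=1: a_1=3, p_1 = 3*6 + 1 = 19, q_1 = 3*1 + 0 = 3.
  i=2: a_2=1, p_2 = 1*19 + 6 = 25, q_2 = 1*3 + 1 = 4.
  i=3: a_3=55, p_3 = 55*25 + 19 = 1394, q_3 = 55*4 + 3 = 223.
q_3 = 223 > 30, so the last convergent with denominator <= 30 is p_2/q_2 = 25/4.
The closest fraction with denominator <= 30 is either p_2/q_2 or the intermediate fraction (k*p_2 + p_1)/(k*q_2 + q_1) with the largest k >= 1 whose denominator stays <= 30; these approach x as k grows, and every other convergent or intermediate fraction in range is farther away.
Largest k: floor((30 - q_1)/q_2) = floor((30 - 3)/4) = 6.
That gives (6*25 + 19)/(6*4 + 3) = 169/27.
Compare the errors: |x - 25/4| = |1394*4 - 25*223|/(223*4) = 1/892, and |x - 169/27| = |1394*27 - 169*223|/(223*27) = 49/6021.
Cross-multiplying, 1*6021 = 6021 < 43708 = 49*892, so 1/892 is smaller: the convergent 25/4 is closer to x than 169/27.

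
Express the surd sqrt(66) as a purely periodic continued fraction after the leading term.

Write x_i = (sqrt(66) + m_i)/d_i with (m_0, d_0) = (0, 1). a_0 = floor(sqrt(66)) = 8, since 8^2 = 64 <= 66 < 81 = 9^2.
Iterate m_{i+1} = d_i*a_i - m_i, d_{i+1} = (66 - m_{i+1}^2)/d_i, a_{i+1} = floor((a_0 + m_{i+1})/d_{i+1}):
  m_1 = 1*8 - 0 = 8, d_1 = (66 - 8^2)/1 = 2/1 = 2, a_1 = floor((8 + 8)/2) = 8.
  m_2 = 2*8 - 8 = 8, d_2 = (66 - 8^2)/2 = 2/2 = 1, a_2 = floor((8 + 8)/1) = 16.
  m_3 = 1*16 - 8 = 8, d_3 = (66 - 8^2)/1 = 2/1 = 2: (m_3, d_3) = (m_1, d_1) = (8, 2), so from here the quotients repeat a_1, a_2; the period length is 2.
Hence the expansion of sqrt(66) is a_0 = 8 followed by the repeating block 8, 16 (period 2).

[8; (8, 16)]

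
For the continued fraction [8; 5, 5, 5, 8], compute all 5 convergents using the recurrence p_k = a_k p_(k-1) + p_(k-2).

Using the convergent recurrence p_i = a_i*p_{i-1} + p_{i-2}, q_i = a_i*q_{i-1} + q_{i-2} with p_{-2}=0, p_{-1}=1, q_{-2}=1, q_{-1}=0:
  i=0: a_0=8, p_0 = 8*1 + 0 = 8, q_0 = 8*0 + 1 = 1.
  i=1: a_1=5, p_1 = 5*8 + 1 = 41, q_1 = 5*1 + 0 = 5.
  i=2: a_2=5, p_2 = 5*41 + 8 = 213, q_2 = 5*5 + 1 = 26.
  i=3: a_3=5, p_3 = 5*213 + 41 = 1106, q_3 = 5*26 + 5 = 135.
  i=4: a_4=8, p_4 = 8*1106 + 213 = 9061, q_4 = 8*135 + 26 = 1106.

8/1, 41/5, 213/26, 1106/135, 9061/1106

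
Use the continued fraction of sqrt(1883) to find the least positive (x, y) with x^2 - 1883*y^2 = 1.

First expand sqrt(1883) as a continued fraction. With x_i = (sqrt(1883) + m_i)/d_i and (m_0, d_0) = (0, 1): a_0 = floor(sqrt(1883)) = 43, since 43^2 = 1849 <= 1883 < 1936 = 44^2.
Iterate m_{i+1} = d_i*a_i - m_i, d_{i+1} = (1883 - m_{i+1}^2)/d_i, a_{i+1} = floor((a_0 + m_{i+1})/d_{i+1}):
  m_1 = 1*43 - 0 = 43, d_1 = (1883 - 43^2)/1 = 34/1 = 34, a_1 = floor((43 + 43)/34) = 2.
  m_2 = 34*2 - 43 = 25, d_2 = (1883 - 25^2)/34 = 1258/34 = 37, a_2 = floor((43 + 25)/37) = 1.
  m_3 = 37*1 - 25 = 12, d_3 = (1883 - 12^2)/37 = 1739/37 = 47, a_3 = floor((43 + 12)/47) = 1.
  m_4 = 47*1 - 12 = 35, d_4 = (1883 - 35^2)/47 = 658/47 = 14, a_4 = floor((43 + 35)/14) = 5.
  m_5 = 14*5 - 35 = 35, d_5 = (1883 - 35^2)/14 = 658/14 = 47, a_5 = floor((43 + 35)/47) = 1.
  m_6 = 47*1 - 35 = 12, d_6 = (1883 - 12^2)/47 = 1739/47 = 37, a_6 = floor((43 + 12)/37) = 1.
  m_7 = 37*1 - 12 = 25, d_7 = (1883 - 25^2)/37 = 1258/37 = 34, a_7 = floor((43 + 25)/34) = 2.
  m_8 = 34*2 - 25 = 43, d_8 = (1883 - 43^2)/34 = 34/34 = 1, a_8 = floor((43 + 43)/1) = 86.
  m_9 = 1*86 - 43 = 43, d_9 = (1883 - 43^2)/1 = 34/1 = 34: (m_9, d_9) = (m_1, d_1) = (43, 34), so from here the quotients repeat a_1, ..., a_8; the period length is 8.
So sqrt(1883) = [43; (2, 1, 1, 5, 1, 1, 2, 86)] with period length k = 8.
k is even, so the fundamental solution of x^2 - 1883y^2 = 1 is (p_{k-1}, q_{k-1}) = (p_7, q_7); compute convergents through index 7.
Convergents (p_i = a_i*p_{i-1} + p_{i-2}, q_i = a_i*q_{i-1} + q_{i-2} with p_{-2}=0, p_{-1}=1, q_{-2}=1, q_{-1}=0):
  i=0: a_0=43, p_0 = 43*1 + 0 = 43, q_0 = 43*0 + 1 = 1.
  i=1: a_1=2, p_1 = 2*43 + 1 = 87, q_1 = 2*1 + 0 = 2.
  i=2: a_2=1, p_2 = 1*87 + 43 = 130, q_2 = 1*2 + 1 = 3.
  i=3: a_3=1, p_3 = 1*130 + 87 = 217, q_3 = 1*3 + 2 = 5.
  i=4: a_4=5, p_4 = 5*217 + 130 = 1215, q_4 = 5*5 + 3 = 28.
  i=5: a_5=1, p_5 = 1*1215 + 217 = 1432, q_5 = 1*28 + 5 = 33.
  i=6: a_6=1, p_6 = 1*1432 + 1215 = 2647, q_6 = 1*33 + 28 = 61.
  i=7: a_7=2, p_7 = 2*2647 + 1432 = 6726, q_7 = 2*61 + 33 = 155.
Check: 6726^2 - 1883*155^2 = 45239076 - 45239075 = 1, so (x, y) = (6726, 155) solves the equation, and by the theorem it is the least positive solution.

(x, y) = (6726, 155)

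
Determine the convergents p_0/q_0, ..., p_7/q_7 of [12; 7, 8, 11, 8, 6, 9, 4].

12/1, 85/7, 692/57, 7697/634, 62268/5129, 381305/31408, 3494013/287801, 14357357/1182612

Using the convergent recurrence p_i = a_i*p_{i-1} + p_{i-2}, q_i = a_i*q_{i-1} + q_{i-2} with p_{-2}=0, p_{-1}=1, q_{-2}=1, q_{-1}=0:
  i=0: a_0=12, p_0 = 12*1 + 0 = 12, q_0 = 12*0 + 1 = 1.
  i=1: a_1=7, p_1 = 7*12 + 1 = 85, q_1 = 7*1 + 0 = 7.
  i=2: a_2=8, p_2 = 8*85 + 12 = 692, q_2 = 8*7 + 1 = 57.
  i=3: a_3=11, p_3 = 11*692 + 85 = 7697, q_3 = 11*57 + 7 = 634.
  i=4: a_4=8, p_4 = 8*7697 + 692 = 62268, q_4 = 8*634 + 57 = 5129.
  i=5: a_5=6, p_5 = 6*62268 + 7697 = 381305, q_5 = 6*5129 + 634 = 31408.
  i=6: a_6=9, p_6 = 9*381305 + 62268 = 3494013, q_6 = 9*31408 + 5129 = 287801.
  i=7: a_7=4, p_7 = 4*3494013 + 381305 = 14357357, q_7 = 4*287801 + 31408 = 1182612.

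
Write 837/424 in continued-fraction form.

Run the Euclidean algorithm on 837 and 424; the successive quotients are the partial quotients a_0, a_1, ... (each step inverts the fractional part left over by the previous one):
  837 = 1*424 + 413, so a_0 = 1.
  424 = 1*413 + 11, so a_1 = 1.
  413 = 37*11 + 6, so a_2 = 37.
  11 = 1*6 + 5, so a_3 = 1.
  6 = 1*5 + 1, so a_4 = 1.
  5 = 5*1 + 0, so a_5 = 5.
The remainder reaches 0 after 6 divisions, so the expansion has 6 partial quotients, read off in order.

[1; 1, 37, 1, 1, 5]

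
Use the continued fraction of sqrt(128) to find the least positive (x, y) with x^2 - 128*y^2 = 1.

First expand sqrt(128) as a continued fraction. With x_i = (sqrt(128) + m_i)/d_i and (m_0, d_0) = (0, 1): a_0 = floor(sqrt(128)) = 11, since 11^2 = 121 <= 128 < 144 = 12^2.
Iterate m_{i+1} = d_i*a_i - m_i, d_{i+1} = (128 - m_{i+1}^2)/d_i, a_{i+1} = floor((a_0 + m_{i+1})/d_{i+1}):
  m_1 = 1*11 - 0 = 11, d_1 = (128 - 11^2)/1 = 7/1 = 7, a_1 = floor((11 + 11)/7) = 3.
  m_2 = 7*3 - 11 = 10, d_2 = (128 - 10^2)/7 = 28/7 = 4, a_2 = floor((11 + 10)/4) = 5.
  m_3 = 4*5 - 10 = 10, d_3 = (128 - 10^2)/4 = 28/4 = 7, a_3 = floor((11 + 10)/7) = 3.
  m_4 = 7*3 - 10 = 11, d_4 = (128 - 11^2)/7 = 7/7 = 1, a_4 = floor((11 + 11)/1) = 22.
  m_5 = 1*22 - 11 = 11, d_5 = (128 - 11^2)/1 = 7/1 = 7: (m_5, d_5) = (m_1, d_1) = (11, 7), so from here the quotients repeat a_1, ..., a_4; the period length is 4.
So sqrt(128) = [11; (3, 5, 3, 22)] with period length k = 4.
k is even, so the fundamental solution of x^2 - 128y^2 = 1 is (p_{k-1}, q_{k-1}) = (p_3, q_3); compute convergents through index 3.
Convergents (p_i = a_i*p_{i-1} + p_{i-2}, q_i = a_i*q_{i-1} + q_{i-2} with p_{-2}=0, p_{-1}=1, q_{-2}=1, q_{-1}=0):
  i=0: a_0=11, p_0 = 11*1 + 0 = 11, q_0 = 11*0 + 1 = 1.
  i=1: a_1=3, p_1 = 3*11 + 1 = 34, q_1 = 3*1 + 0 = 3.
  i=2: a_2=5, p_2 = 5*34 + 11 = 181, q_2 = 5*3 + 1 = 16.
  i=3: a_3=3, p_3 = 3*181 + 34 = 577, q_3 = 3*16 + 3 = 51.
Check: 577^2 - 128*51^2 = 332929 - 332928 = 1, so (x, y) = (577, 51) solves the equation, and by the theorem it is the least positive solution.

(x, y) = (577, 51)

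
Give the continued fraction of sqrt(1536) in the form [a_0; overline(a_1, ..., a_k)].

[39; overline(5, 4, 1, 2, 3, 19, 3, 2, 1, 4, 5, 78)]

Write x_i = (sqrt(1536) + m_i)/d_i with (m_0, d_0) = (0, 1). a_0 = floor(sqrt(1536)) = 39, since 39^2 = 1521 <= 1536 < 1600 = 40^2.
Iterate m_{i+1} = d_i*a_i - m_i, d_{i+1} = (1536 - m_{i+1}^2)/d_i, a_{i+1} = floor((a_0 + m_{i+1})/d_{i+1}):
  m_1 = 1*39 - 0 = 39, d_1 = (1536 - 39^2)/1 = 15/1 = 15, a_1 = floor((39 + 39)/15) = 5.
  m_2 = 15*5 - 39 = 36, d_2 = (1536 - 36^2)/15 = 240/15 = 16, a_2 = floor((39 + 36)/16) = 4.
  m_3 = 16*4 - 36 = 28, d_3 = (1536 - 28^2)/16 = 752/16 = 47, a_3 = floor((39 + 28)/47) = 1.
  m_4 = 47*1 - 28 = 19, d_4 = (1536 - 19^2)/47 = 1175/47 = 25, a_4 = floor((39 + 19)/25) = 2.
  m_5 = 25*2 - 19 = 31, d_5 = (1536 - 31^2)/25 = 575/25 = 23, a_5 = floor((39 + 31)/23) = 3.
  m_6 = 23*3 - 31 = 38, d_6 = (1536 - 38^2)/23 = 92/23 = 4, a_6 = floor((39 + 38)/4) = 19.
  m_7 = 4*19 - 38 = 38, d_7 = (1536 - 38^2)/4 = 92/4 = 23, a_7 = floor((39 + 38)/23) = 3.
  m_8 = 23*3 - 38 = 31, d_8 = (1536 - 31^2)/23 = 575/23 = 25, a_8 = floor((39 + 31)/25) = 2.
  m_9 = 25*2 - 31 = 19, d_9 = (1536 - 19^2)/25 = 1175/25 = 47, a_9 = floor((39 + 19)/47) = 1.
  m_10 = 47*1 - 19 = 28, d_10 = (1536 - 28^2)/47 = 752/47 = 16, a_10 = floor((39 + 28)/16) = 4.
  m_11 = 16*4 - 28 = 36, d_11 = (1536 - 36^2)/16 = 240/16 = 15, a_11 = floor((39 + 36)/15) = 5.
  m_12 = 15*5 - 36 = 39, d_12 = (1536 - 39^2)/15 = 15/15 = 1, a_12 = floor((39 + 39)/1) = 78.
  m_13 = 1*78 - 39 = 39, d_13 = (1536 - 39^2)/1 = 15/1 = 15: (m_13, d_13) = (m_1, d_1) = (39, 15), so from here the quotients repeat a_1, ..., a_12; the period length is 12.
Hence the expansion of sqrt(1536) is a_0 = 39 followed by the repeating block 5, 4, 1, 2, 3, 19, 3, 2, 1, 4, 5, 78 (period 12).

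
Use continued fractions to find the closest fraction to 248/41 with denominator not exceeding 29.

Expand x = 248/41 as a continued fraction with the Euclidean algorithm:
  248 = 6*41 + 2, so a_0 = 6.
  41 = 20*2 + 1, so a_1 = 20.
  2 = 2*1 + 0, so a_2 = 2.
so x = [6; 20, 2].
Convergents (p_i = a_i*p_{i-1} + p_{i-2}, q_i = a_i*q_{i-1} + q_{i-2} with p_{-2}=0, p_{-1}=1, q_{-2}=1, q_{-1}=0), until the denominator exceeds 29:
  i=0: a_0=6, p_0 = 6*1 + 0 = 6, q_0 = 6*0 + 1 = 1.
  i=1: a_1=20, p_1 = 20*6 + 1 = 121, q_1 = 20*1 + 0 = 20.
  i=2: a_2=2, p_2 = 2*121 + 6 = 248, q_2 = 2*20 + 1 = 41.
q_2 = 41 > 29, so the last convergent with denominator <= 29 is p_1/q_1 = 121/20.
The closest fraction with denominator <= 29 is either p_1/q_1 or the intermediate fraction (k*p_1 + p_0)/(k*q_1 + q_0) with the largest k >= 1 whose denominator stays <= 29; these approach x as k grows, and every other convergent or intermediate fraction in range is farther away.
Largest k: floor((29 - q_0)/q_1) = floor((29 - 1)/20) = 1.
That gives (1*121 + 6)/(1*20 + 1) = 127/21.
Compare the errors: |x - 121/20| = |248*20 - 121*41|/(41*20) = 1/820, and |x - 127/21| = |248*21 - 127*41|/(41*21) = 1/861.
Cross-multiplying, 1*820 = 820 < 861 = 1*861, so 1/861 is smaller: the intermediate fraction 127/21 is closer to x than 121/20.

127/21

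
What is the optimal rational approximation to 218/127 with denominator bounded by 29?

Expand x = 218/127 as a continued fraction with the Euclidean algorithm:
  218 = 1*127 + 91, so a_0 = 1.
  127 = 1*91 + 36, so a_1 = 1.
  91 = 2*36 + 19, so a_2 = 2.
  36 = 1*19 + 17, so a_3 = 1.
  19 = 1*17 + 2, so a_4 = 1.
  17 = 8*2 + 1, so a_5 = 8.
  2 = 2*1 + 0, so a_6 = 2.
so x = [1; 1, 2, 1, 1, 8, 2].
Convergents (p_i = a_i*p_{i-1} + p_{i-2}, q_i = a_i*q_{i-1} + q_{i-2} with p_{-2}=0, p_{-1}=1, q_{-2}=1, q_{-1}=0), until the denominator exceeds 29:
  i=0: a_0=1, p_0 = 1*1 + 0 = 1, q_0 = 1*0 + 1 = 1.
  i=1: a_1=1, p_1 = 1*1 + 1 = 2, q_1 = 1*1 + 0 = 1.
  i=2: a_2=2, p_2 = 2*2 + 1 = 5, q_2 = 2*1 + 1 = 3.
  i=3: a_3=1, p_3 = 1*5 + 2 = 7, q_3 = 1*3 + 1 = 4.
  i=4: a_4=1, p_4 = 1*7 + 5 = 12, q_4 = 1*4 + 3 = 7.
  i=5: a_5=8, p_5 = 8*12 + 7 = 103, q_5 = 8*7 + 4 = 60.
q_5 = 60 > 29, so the last convergent with denominator <= 29 is p_4/q_4 = 12/7.
The closest fraction with denominator <= 29 is either p_4/q_4 or the intermediate fraction (k*p_4 + p_3)/(k*q_4 + q_3) with the largest k >= 1 whose denominator stays <= 29; these approach x as k grows, and every other convergent or intermediate fraction in range is farther away.
Largest k: floor((29 - q_3)/q_4) = floor((29 - 4)/7) = 3.
That gives (3*12 + 7)/(3*7 + 4) = 43/25.
Compare the errors: |x - 12/7| = |218*7 - 12*127|/(127*7) = 2/889, and |x - 43/25| = |218*25 - 43*127|/(127*25) = 11/3175.
Cross-multiplying, 2*3175 = 6350 < 9779 = 11*889, so 2/889 is smaller: the convergent 12/7 is closer to x than 43/25.

12/7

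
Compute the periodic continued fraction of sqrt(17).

Write x_i = (sqrt(17) + m_i)/d_i with (m_0, d_0) = (0, 1). a_0 = floor(sqrt(17)) = 4, since 4^2 = 16 <= 17 < 25 = 5^2.
Iterate m_{i+1} = d_i*a_i - m_i, d_{i+1} = (17 - m_{i+1}^2)/d_i, a_{i+1} = floor((a_0 + m_{i+1})/d_{i+1}):
  m_1 = 1*4 - 0 = 4, d_1 = (17 - 4^2)/1 = 1/1 = 1, a_1 = floor((4 + 4)/1) = 8.
  m_2 = 1*8 - 4 = 4, d_2 = (17 - 4^2)/1 = 1/1 = 1: (m_2, d_2) = (m_1, d_1) = (4, 1), so from here the quotient a_1 repeats; the period length is 1.
Hence the expansion of sqrt(17) is a_0 = 4 followed by the repeating block 8 (period 1).

[4; (8)]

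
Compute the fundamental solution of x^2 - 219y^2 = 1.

First expand sqrt(219) as a continued fraction. With x_i = (sqrt(219) + m_i)/d_i and (m_0, d_0) = (0, 1): a_0 = floor(sqrt(219)) = 14, since 14^2 = 196 <= 219 < 225 = 15^2.
Iterate m_{i+1} = d_i*a_i - m_i, d_{i+1} = (219 - m_{i+1}^2)/d_i, a_{i+1} = floor((a_0 + m_{i+1})/d_{i+1}):
  m_1 = 1*14 - 0 = 14, d_1 = (219 - 14^2)/1 = 23/1 = 23, a_1 = floor((14 + 14)/23) = 1.
  m_2 = 23*1 - 14 = 9, d_2 = (219 - 9^2)/23 = 138/23 = 6, a_2 = floor((14 + 9)/6) = 3.
  m_3 = 6*3 - 9 = 9, d_3 = (219 - 9^2)/6 = 138/6 = 23, a_3 = floor((14 + 9)/23) = 1.
  m_4 = 23*1 - 9 = 14, d_4 = (219 - 14^2)/23 = 23/23 = 1, a_4 = floor((14 + 14)/1) = 28.
  m_5 = 1*28 - 14 = 14, d_5 = (219 - 14^2)/1 = 23/1 = 23: (m_5, d_5) = (m_1, d_1) = (14, 23), so from here the quotients repeat a_1, ..., a_4; the period length is 4.
So sqrt(219) = [14; (1, 3, 1, 28)] with period length k = 4.
k is even, so the fundamental solution of x^2 - 219y^2 = 1 is (p_{k-1}, q_{k-1}) = (p_3, q_3); compute convergents through index 3.
Convergents (p_i = a_i*p_{i-1} + p_{i-2}, q_i = a_i*q_{i-1} + q_{i-2} with p_{-2}=0, p_{-1}=1, q_{-2}=1, q_{-1}=0):
  i=0: a_0=14, p_0 = 14*1 + 0 = 14, q_0 = 14*0 + 1 = 1.
  i=1: a_1=1, p_1 = 1*14 + 1 = 15, q_1 = 1*1 + 0 = 1.
  i=2: a_2=3, p_2 = 3*15 + 14 = 59, q_2 = 3*1 + 1 = 4.
  i=3: a_3=1, p_3 = 1*59 + 15 = 74, q_3 = 1*4 + 1 = 5.
Check: 74^2 - 219*5^2 = 5476 - 5475 = 1, so (x, y) = (74, 5) solves the equation, and by the theorem it is the least positive solution.

(x, y) = (74, 5)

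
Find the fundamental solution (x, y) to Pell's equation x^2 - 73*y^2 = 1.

First expand sqrt(73) as a continued fraction. With x_i = (sqrt(73) + m_i)/d_i and (m_0, d_0) = (0, 1): a_0 = floor(sqrt(73)) = 8, since 8^2 = 64 <= 73 < 81 = 9^2.
Iterate m_{i+1} = d_i*a_i - m_i, d_{i+1} = (73 - m_{i+1}^2)/d_i, a_{i+1} = floor((a_0 + m_{i+1})/d_{i+1}):
  m_1 = 1*8 - 0 = 8, d_1 = (73 - 8^2)/1 = 9/1 = 9, a_1 = floor((8 + 8)/9) = 1.
  m_2 = 9*1 - 8 = 1, d_2 = (73 - 1^2)/9 = 72/9 = 8, a_2 = floor((8 + 1)/8) = 1.
  m_3 = 8*1 - 1 = 7, d_3 = (73 - 7^2)/8 = 24/8 = 3, a_3 = floor((8 + 7)/3) = 5.
  m_4 = 3*5 - 7 = 8, d_4 = (73 - 8^2)/3 = 9/3 = 3, a_4 = floor((8 + 8)/3) = 5.
  m_5 = 3*5 - 8 = 7, d_5 = (73 - 7^2)/3 = 24/3 = 8, a_5 = floor((8 + 7)/8) = 1.
  m_6 = 8*1 - 7 = 1, d_6 = (73 - 1^2)/8 = 72/8 = 9, a_6 = floor((8 + 1)/9) = 1.
  m_7 = 9*1 - 1 = 8, d_7 = (73 - 8^2)/9 = 9/9 = 1, a_7 = floor((8 + 8)/1) = 16.
  m_8 = 1*16 - 8 = 8, d_8 = (73 - 8^2)/1 = 9/1 = 9: (m_8, d_8) = (m_1, d_1) = (8, 9), so from here the quotients repeat a_1, ..., a_7; the period length is 7.
So sqrt(73) = [8; (1, 1, 5, 5, 1, 1, 16)] with period length k = 7.
k is odd, so (p_{k-1}, q_{k-1}) only solves x^2 - 73y^2 = -1 and the fundamental solution of x^2 - 73y^2 = 1 is (p_{2k-1}, q_{2k-1}) = (p_13, q_13); compute convergents through index 13, running through the period twice.
Convergents (p_i = a_i*p_{i-1} + p_{i-2}, q_i = a_i*q_{i-1} + q_{i-2} with p_{-2}=0, p_{-1}=1, q_{-2}=1, q_{-1}=0):
  i=0: a_0=8, p_0 = 8*1 + 0 = 8, q_0 = 8*0 + 1 = 1.
  i=1: a_1=1, p_1 = 1*8 + 1 = 9, q_1 = 1*1 + 0 = 1.
  i=2: a_2=1, p_2 = 1*9 + 8 = 17, q_2 = 1*1 + 1 = 2.
  i=3: a_3=5, p_3 = 5*17 + 9 = 94, q_3 = 5*2 + 1 = 11.
  i=4: a_4=5, p_4 = 5*94 + 17 = 487, q_4 = 5*11 + 2 = 57.
  i=5: a_5=1, p_5 = 1*487 + 94 = 581, q_5 = 1*57 + 11 = 68.
  i=6: a_6=1, p_6 = 1*581 + 487 = 1068, q_6 = 1*68 + 57 = 125.
  i=7: a_7=16, p_7 = 16*1068 + 581 = 17669, q_7 = 16*125 + 68 = 2068.
  i=8: a_8=1, p_8 = 1*17669 + 1068 = 18737, q_8 = 1*2068 + 125 = 2193.
  i=9: a_9=1, p_9 = 1*18737 + 17669 = 36406, q_9 = 1*2193 + 2068 = 4261.
  i=10: a_10=5, p_10 = 5*36406 + 18737 = 200767, q_10 = 5*4261 + 2193 = 23498.
  i=11: a_11=5, p_11 = 5*200767 + 36406 = 1040241, q_11 = 5*23498 + 4261 = 121751.
  i=12: a_12=1, p_12 = 1*1040241 + 200767 = 1241008, q_12 = 1*121751 + 23498 = 145249.
  i=13: a_13=1, p_13 = 1*1241008 + 1040241 = 2281249, q_13 = 1*145249 + 121751 = 267000.
Indeed p_6^2 - 73*q_6^2 = 1140624 - 1140625 = -1, not +1.
Check: 2281249^2 - 73*267000^2 = 5204097000001 - 5204097000000 = 1, so (x, y) = (2281249, 267000) solves the equation, and by the theorem it is the least positive solution.

(x, y) = (2281249, 267000)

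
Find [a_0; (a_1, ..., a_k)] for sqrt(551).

Write x_i = (sqrt(551) + m_i)/d_i with (m_0, d_0) = (0, 1). a_0 = floor(sqrt(551)) = 23, since 23^2 = 529 <= 551 < 576 = 24^2.
Iterate m_{i+1} = d_i*a_i - m_i, d_{i+1} = (551 - m_{i+1}^2)/d_i, a_{i+1} = floor((a_0 + m_{i+1})/d_{i+1}):
  m_1 = 1*23 - 0 = 23, d_1 = (551 - 23^2)/1 = 22/1 = 22, a_1 = floor((23 + 23)/22) = 2.
  m_2 = 22*2 - 23 = 21, d_2 = (551 - 21^2)/22 = 110/22 = 5, a_2 = floor((23 + 21)/5) = 8.
  m_3 = 5*8 - 21 = 19, d_3 = (551 - 19^2)/5 = 190/5 = 38, a_3 = floor((23 + 19)/38) = 1.
  m_4 = 38*1 - 19 = 19, d_4 = (551 - 19^2)/38 = 190/38 = 5, a_4 = floor((23 + 19)/5) = 8.
  m_5 = 5*8 - 19 = 21, d_5 = (551 - 21^2)/5 = 110/5 = 22, a_5 = floor((23 + 21)/22) = 2.
  m_6 = 22*2 - 21 = 23, d_6 = (551 - 23^2)/22 = 22/22 = 1, a_6 = floor((23 + 23)/1) = 46.
  m_7 = 1*46 - 23 = 23, d_7 = (551 - 23^2)/1 = 22/1 = 22: (m_7, d_7) = (m_1, d_1) = (23, 22), so from here the quotients repeat a_1, ..., a_6; the period length is 6.
Hence the expansion of sqrt(551) is a_0 = 23 followed by the repeating block 2, 8, 1, 8, 2, 46 (period 6).

[23; (2, 8, 1, 8, 2, 46)]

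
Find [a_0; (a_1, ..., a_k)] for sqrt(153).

[12; (2, 1, 2, 2, 2, 1, 2, 24)]

Write x_i = (sqrt(153) + m_i)/d_i with (m_0, d_0) = (0, 1). a_0 = floor(sqrt(153)) = 12, since 12^2 = 144 <= 153 < 169 = 13^2.
Iterate m_{i+1} = d_i*a_i - m_i, d_{i+1} = (153 - m_{i+1}^2)/d_i, a_{i+1} = floor((a_0 + m_{i+1})/d_{i+1}):
  m_1 = 1*12 - 0 = 12, d_1 = (153 - 12^2)/1 = 9/1 = 9, a_1 = floor((12 + 12)/9) = 2.
  m_2 = 9*2 - 12 = 6, d_2 = (153 - 6^2)/9 = 117/9 = 13, a_2 = floor((12 + 6)/13) = 1.
  m_3 = 13*1 - 6 = 7, d_3 = (153 - 7^2)/13 = 104/13 = 8, a_3 = floor((12 + 7)/8) = 2.
  m_4 = 8*2 - 7 = 9, d_4 = (153 - 9^2)/8 = 72/8 = 9, a_4 = floor((12 + 9)/9) = 2.
  m_5 = 9*2 - 9 = 9, d_5 = (153 - 9^2)/9 = 72/9 = 8, a_5 = floor((12 + 9)/8) = 2.
  m_6 = 8*2 - 9 = 7, d_6 = (153 - 7^2)/8 = 104/8 = 13, a_6 = floor((12 + 7)/13) = 1.
  m_7 = 13*1 - 7 = 6, d_7 = (153 - 6^2)/13 = 117/13 = 9, a_7 = floor((12 + 6)/9) = 2.
  m_8 = 9*2 - 6 = 12, d_8 = (153 - 12^2)/9 = 9/9 = 1, a_8 = floor((12 + 12)/1) = 24.
  m_9 = 1*24 - 12 = 12, d_9 = (153 - 12^2)/1 = 9/1 = 9: (m_9, d_9) = (m_1, d_1) = (12, 9), so from here the quotients repeat a_1, ..., a_8; the period length is 8.
Hence the expansion of sqrt(153) is a_0 = 12 followed by the repeating block 2, 1, 2, 2, 2, 1, 2, 24 (period 8).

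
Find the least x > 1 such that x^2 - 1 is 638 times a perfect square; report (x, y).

(x, y) = (42283, 1674)

First expand sqrt(638) as a continued fraction. With x_i = (sqrt(638) + m_i)/d_i and (m_0, d_0) = (0, 1): a_0 = floor(sqrt(638)) = 25, since 25^2 = 625 <= 638 < 676 = 26^2.
Iterate m_{i+1} = d_i*a_i - m_i, d_{i+1} = (638 - m_{i+1}^2)/d_i, a_{i+1} = floor((a_0 + m_{i+1})/d_{i+1}):
  m_1 = 1*25 - 0 = 25, d_1 = (638 - 25^2)/1 = 13/1 = 13, a_1 = floor((25 + 25)/13) = 3.
  m_2 = 13*3 - 25 = 14, d_2 = (638 - 14^2)/13 = 442/13 = 34, a_2 = floor((25 + 14)/34) = 1.
  m_3 = 34*1 - 14 = 20, d_3 = (638 - 20^2)/34 = 238/34 = 7, a_3 = floor((25 + 20)/7) = 6.
  m_4 = 7*6 - 20 = 22, d_4 = (638 - 22^2)/7 = 154/7 = 22, a_4 = floor((25 + 22)/22) = 2.
  m_5 = 22*2 - 22 = 22, d_5 = (638 - 22^2)/22 = 154/22 = 7, a_5 = floor((25 + 22)/7) = 6.
  m_6 = 7*6 - 22 = 20, d_6 = (638 - 20^2)/7 = 238/7 = 34, a_6 = floor((25 + 20)/34) = 1.
  m_7 = 34*1 - 20 = 14, d_7 = (638 - 14^2)/34 = 442/34 = 13, a_7 = floor((25 + 14)/13) = 3.
  m_8 = 13*3 - 14 = 25, d_8 = (638 - 25^2)/13 = 13/13 = 1, a_8 = floor((25 + 25)/1) = 50.
  m_9 = 1*50 - 25 = 25, d_9 = (638 - 25^2)/1 = 13/1 = 13: (m_9, d_9) = (m_1, d_1) = (25, 13), so from here the quotients repeat a_1, ..., a_8; the period length is 8.
So sqrt(638) = [25; (3, 1, 6, 2, 6, 1, 3, 50)] with period length k = 8.
k is even, so the fundamental solution of x^2 - 638y^2 = 1 is (p_{k-1}, q_{k-1}) = (p_7, q_7); compute convergents through index 7.
Convergents (p_i = a_i*p_{i-1} + p_{i-2}, q_i = a_i*q_{i-1} + q_{i-2} with p_{-2}=0, p_{-1}=1, q_{-2}=1, q_{-1}=0):
  i=0: a_0=25, p_0 = 25*1 + 0 = 25, q_0 = 25*0 + 1 = 1.
  i=1: a_1=3, p_1 = 3*25 + 1 = 76, q_1 = 3*1 + 0 = 3.
  i=2: a_2=1, p_2 = 1*76 + 25 = 101, q_2 = 1*3 + 1 = 4.
  i=3: a_3=6, p_3 = 6*101 + 76 = 682, q_3 = 6*4 + 3 = 27.
  i=4: a_4=2, p_4 = 2*682 + 101 = 1465, q_4 = 2*27 + 4 = 58.
  i=5: a_5=6, p_5 = 6*1465 + 682 = 9472, q_5 = 6*58 + 27 = 375.
  i=6: a_6=1, p_6 = 1*9472 + 1465 = 10937, q_6 = 1*375 + 58 = 433.
  i=7: a_7=3, p_7 = 3*10937 + 9472 = 42283, q_7 = 3*433 + 375 = 1674.
Check: 42283^2 - 638*1674^2 = 1787852089 - 1787852088 = 1, so (x, y) = (42283, 1674) solves the equation, and by the theorem it is the least positive solution.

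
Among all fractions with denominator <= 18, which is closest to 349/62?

Expand x = 349/62 as a continued fraction with the Euclidean algorithm:
  349 = 5*62 + 39, so a_0 = 5.
  62 = 1*39 + 23, so a_1 = 1.
  39 = 1*23 + 16, so a_2 = 1.
  23 = 1*16 + 7, so a_3 = 1.
  16 = 2*7 + 2, so a_4 = 2.
  7 = 3*2 + 1, so a_5 = 3.
  2 = 2*1 + 0, so a_6 = 2.
so x = [5; 1, 1, 1, 2, 3, 2].
Convergents (p_i = a_i*p_{i-1} + p_{i-2}, q_i = a_i*q_{i-1} + q_{i-2} with p_{-2}=0, p_{-1}=1, q_{-2}=1, q_{-1}=0), until the denominator exceeds 18:
  i=0: a_0=5, p_0 = 5*1 + 0 = 5, q_0 = 5*0 + 1 = 1.
  i=1: a_1=1, p_1 = 1*5 + 1 = 6, q_1 = 1*1 + 0 = 1.
  i=2: a_2=1, p_2 = 1*6 + 5 = 11, q_2 = 1*1 + 1 = 2.
  i=3: a_3=1, p_3 = 1*11 + 6 = 17, q_3 = 1*2 + 1 = 3.
  i=4: a_4=2, p_4 = 2*17 + 11 = 45, q_4 = 2*3 + 2 = 8.
  i=5: a_5=3, p_5 = 3*45 + 17 = 152, q_5 = 3*8 + 3 = 27.
q_5 = 27 > 18, so the last convergent with denominator <= 18 is p_4/q_4 = 45/8.
The closest fraction with denominator <= 18 is either p_4/q_4 or the intermediate fraction (k*p_4 + p_3)/(k*q_4 + q_3) with the largest k >= 1 whose denominator stays <= 18; these approach x as k grows, and every other convergent or intermediate fraction in range is farther away.
Largest k: floor((18 - q_3)/q_4) = floor((18 - 3)/8) = 1.
That gives (1*45 + 17)/(1*8 + 3) = 62/11.
Compare the errors: |x - 45/8| = |349*8 - 45*62|/(62*8) = 2/496, and |x - 62/11| = |349*11 - 62*62|/(62*11) = 5/682.
Cross-multiplying, 2*682 = 1364 < 2480 = 5*496, so 2/496 is smaller: the convergent 45/8 is closer to x than 62/11.

45/8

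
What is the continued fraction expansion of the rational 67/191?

[0; 2, 1, 5, 1, 2, 3]

Run the Euclidean algorithm on 67 and 191; the successive quotients are the partial quotients a_0, a_1, ... (each step inverts the fractional part left over by the previous one):
  67 = 0*191 + 67, so a_0 = 0.
  191 = 2*67 + 57, so a_1 = 2.
  67 = 1*57 + 10, so a_2 = 1.
  57 = 5*10 + 7, so a_3 = 5.
  10 = 1*7 + 3, so a_4 = 1.
  7 = 2*3 + 1, so a_5 = 2.
  3 = 3*1 + 0, so a_6 = 3.
The remainder reaches 0 after 7 divisions, so the expansion has 7 partial quotients, read off in order.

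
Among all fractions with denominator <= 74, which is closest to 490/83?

307/52

Expand x = 490/83 as a continued fraction with the Euclidean algorithm:
  490 = 5*83 + 75, so a_0 = 5.
  83 = 1*75 + 8, so a_1 = 1.
  75 = 9*8 + 3, so a_2 = 9.
  8 = 2*3 + 2, so a_3 = 2.
  3 = 1*2 + 1, so a_4 = 1.
  2 = 2*1 + 0, so a_5 = 2.
so x = [5; 1, 9, 2, 1, 2].
Convergents (p_i = a_i*p_{i-1} + p_{i-2}, q_i = a_i*q_{i-1} + q_{i-2} with p_{-2}=0, p_{-1}=1, q_{-2}=1, q_{-1}=0), until the denominator exceeds 74:
  i=0: a_0=5, p_0 = 5*1 + 0 = 5, q_0 = 5*0 + 1 = 1.
  i=1: a_1=1, p_1 = 1*5 + 1 = 6, q_1 = 1*1 + 0 = 1.
  i=2: a_2=9, p_2 = 9*6 + 5 = 59, q_2 = 9*1 + 1 = 10.
  i=3: a_3=2, p_3 = 2*59 + 6 = 124, q_3 = 2*10 + 1 = 21.
  i=4: a_4=1, p_4 = 1*124 + 59 = 183, q_4 = 1*21 + 10 = 31.
  i=5: a_5=2, p_5 = 2*183 + 124 = 490, q_5 = 2*31 + 21 = 83.
q_5 = 83 > 74, so the last convergent with denominator <= 74 is p_4/q_4 = 183/31.
The closest fraction with denominator <= 74 is either p_4/q_4 or the intermediate fraction (k*p_4 + p_3)/(k*q_4 + q_3) with the largest k >= 1 whose denominator stays <= 74; these approach x as k grows, and every other convergent or intermediate fraction in range is farther away.
Largest k: floor((74 - q_3)/q_4) = floor((74 - 21)/31) = 1.
That gives (1*183 + 124)/(1*31 + 21) = 307/52.
Compare the errors: |x - 183/31| = |490*31 - 183*83|/(83*31) = 1/2573, and |x - 307/52| = |490*52 - 307*83|/(83*52) = 1/4316.
Cross-multiplying, 1*2573 = 2573 < 4316 = 1*4316, so 1/4316 is smaller: the intermediate fraction 307/52 is closer to x than 183/31.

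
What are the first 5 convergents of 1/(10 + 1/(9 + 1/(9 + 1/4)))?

Using the convergent recurrence p_i = a_i*p_{i-1} + p_{i-2}, q_i = a_i*q_{i-1} + q_{i-2} with p_{-2}=0, p_{-1}=1, q_{-2}=1, q_{-1}=0:
  i=0: a_0=0, p_0 = 0*1 + 0 = 0, q_0 = 0*0 + 1 = 1.
  i=1: a_1=10, p_1 = 10*0 + 1 = 1, q_1 = 10*1 + 0 = 10.
  i=2: a_2=9, p_2 = 9*1 + 0 = 9, q_2 = 9*10 + 1 = 91.
  i=3: a_3=9, p_3 = 9*9 + 1 = 82, q_3 = 9*91 + 10 = 829.
  i=4: a_4=4, p_4 = 4*82 + 9 = 337, q_4 = 4*829 + 91 = 3407.

0/1, 1/10, 9/91, 82/829, 337/3407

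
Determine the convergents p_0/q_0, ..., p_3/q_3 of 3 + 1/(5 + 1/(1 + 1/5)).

Using the convergent recurrence p_i = a_i*p_{i-1} + p_{i-2}, q_i = a_i*q_{i-1} + q_{i-2} with p_{-2}=0, p_{-1}=1, q_{-2}=1, q_{-1}=0:
  i=0: a_0=3, p_0 = 3*1 + 0 = 3, q_0 = 3*0 + 1 = 1.
  i=1: a_1=5, p_1 = 5*3 + 1 = 16, q_1 = 5*1 + 0 = 5.
  i=2: a_2=1, p_2 = 1*16 + 3 = 19, q_2 = 1*5 + 1 = 6.
  i=3: a_3=5, p_3 = 5*19 + 16 = 111, q_3 = 5*6 + 5 = 35.

3/1, 16/5, 19/6, 111/35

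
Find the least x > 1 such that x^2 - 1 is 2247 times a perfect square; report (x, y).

First expand sqrt(2247) as a continued fraction. With x_i = (sqrt(2247) + m_i)/d_i and (m_0, d_0) = (0, 1): a_0 = floor(sqrt(2247)) = 47, since 47^2 = 2209 <= 2247 < 2304 = 48^2.
Iterate m_{i+1} = d_i*a_i - m_i, d_{i+1} = (2247 - m_{i+1}^2)/d_i, a_{i+1} = floor((a_0 + m_{i+1})/d_{i+1}):
  m_1 = 1*47 - 0 = 47, d_1 = (2247 - 47^2)/1 = 38/1 = 38, a_1 = floor((47 + 47)/38) = 2.
  m_2 = 38*2 - 47 = 29, d_2 = (2247 - 29^2)/38 = 1406/38 = 37, a_2 = floor((47 + 29)/37) = 2.
  m_3 = 37*2 - 29 = 45, d_3 = (2247 - 45^2)/37 = 222/37 = 6, a_3 = floor((47 + 45)/6) = 15.
  m_4 = 6*15 - 45 = 45, d_4 = (2247 - 45^2)/6 = 222/6 = 37, a_4 = floor((47 + 45)/37) = 2.
  m_5 = 37*2 - 45 = 29, d_5 = (2247 - 29^2)/37 = 1406/37 = 38, a_5 = floor((47 + 29)/38) = 2.
  m_6 = 38*2 - 29 = 47, d_6 = (2247 - 47^2)/38 = 38/38 = 1, a_6 = floor((47 + 47)/1) = 94.
  m_7 = 1*94 - 47 = 47, d_7 = (2247 - 47^2)/1 = 38/1 = 38: (m_7, d_7) = (m_1, d_1) = (47, 38), so from here the quotients repeat a_1, ..., a_6; the period length is 6.
So sqrt(2247) = [47; (2, 2, 15, 2, 2, 94)] with period length k = 6.
k is even, so the fundamental solution of x^2 - 2247y^2 = 1 is (p_{k-1}, q_{k-1}) = (p_5, q_5); compute convergents through index 5.
Convergents (p_i = a_i*p_{i-1} + p_{i-2}, q_i = a_i*q_{i-1} + q_{i-2} with p_{-2}=0, p_{-1}=1, q_{-2}=1, q_{-1}=0):
  i=0: a_0=47, p_0 = 47*1 + 0 = 47, q_0 = 47*0 + 1 = 1.
  i=1: a_1=2, p_1 = 2*47 + 1 = 95, q_1 = 2*1 + 0 = 2.
  i=2: a_2=2, p_2 = 2*95 + 47 = 237, q_2 = 2*2 + 1 = 5.
  i=3: a_3=15, p_3 = 15*237 + 95 = 3650, q_3 = 15*5 + 2 = 77.
  i=4: a_4=2, p_4 = 2*3650 + 237 = 7537, q_4 = 2*77 + 5 = 159.
  i=5: a_5=2, p_5 = 2*7537 + 3650 = 18724, q_5 = 2*159 + 77 = 395.
Check: 18724^2 - 2247*395^2 = 350588176 - 350588175 = 1, so (x, y) = (18724, 395) solves the equation, and by the theorem it is the least positive solution.

(x, y) = (18724, 395)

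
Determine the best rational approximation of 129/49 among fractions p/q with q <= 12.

Expand x = 129/49 as a continued fraction with the Euclidean algorithm:
  129 = 2*49 + 31, so a_0 = 2.
  49 = 1*31 + 18, so a_1 = 1.
  31 = 1*18 + 13, so a_2 = 1.
  18 = 1*13 + 5, so a_3 = 1.
  13 = 2*5 + 3, so a_4 = 2.
  5 = 1*3 + 2, so a_5 = 1.
  3 = 1*2 + 1, so a_6 = 1.
  2 = 2*1 + 0, so a_7 = 2.
so x = [2; 1, 1, 1, 2, 1, 1, 2].
Convergents (p_i = a_i*p_{i-1} + p_{i-2}, q_i = a_i*q_{i-1} + q_{i-2} with p_{-2}=0, p_{-1}=1, q_{-2}=1, q_{-1}=0), until the denominator exceeds 12:
  i=0: a_0=2, p_0 = 2*1 + 0 = 2, q_0 = 2*0 + 1 = 1.
  i=1: a_1=1, p_1 = 1*2 + 1 = 3, q_1 = 1*1 + 0 = 1.
  i=2: a_2=1, p_2 = 1*3 + 2 = 5, q_2 = 1*1 + 1 = 2.
  i=3: a_3=1, p_3 = 1*5 + 3 = 8, q_3 = 1*2 + 1 = 3.
  i=4: a_4=2, p_4 = 2*8 + 5 = 21, q_4 = 2*3 + 2 = 8.
  i=5: a_5=1, p_5 = 1*21 + 8 = 29, q_5 = 1*8 + 3 = 11.
  i=6: a_6=1, p_6 = 1*29 + 21 = 50, q_6 = 1*11 + 8 = 19.
q_6 = 19 > 12, so the last convergent with denominator <= 12 is p_5/q_5 = 29/11.
The closest fraction with denominator <= 12 is either p_5/q_5 or the intermediate fraction (k*p_5 + p_4)/(k*q_5 + q_4) with the largest k >= 1 whose denominator stays <= 12; these approach x as k grows, and every other convergent or intermediate fraction in range is farther away.
Largest k: floor((12 - q_4)/q_5) = floor((12 - 8)/11) = 0.
Since k = 0, no intermediate fraction beyond p_5/q_5 has denominator <= 12, so the convergent 29/11 is the closest (its error is |129*11 - 29*49|/(49*11) = 2/539).

29/11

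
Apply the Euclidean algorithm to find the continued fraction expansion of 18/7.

Run the Euclidean algorithm on 18 and 7; the successive quotients are the partial quotients a_0, a_1, ... (each step inverts the fractional part left over by the previous one):
  18 = 2*7 + 4, so a_0 = 2.
  7 = 1*4 + 3, so a_1 = 1.
  4 = 1*3 + 1, so a_2 = 1.
  3 = 3*1 + 0, so a_3 = 3.
The remainder reaches 0 after 4 divisions, so the expansion has 4 partial quotients, read off in order.

[2; 1, 1, 3]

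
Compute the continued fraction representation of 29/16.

[1; 1, 4, 3]

Run the Euclidean algorithm on 29 and 16; the successive quotients are the partial quotients a_0, a_1, ... (each step inverts the fractional part left over by the previous one):
  29 = 1*16 + 13, so a_0 = 1.
  16 = 1*13 + 3, so a_1 = 1.
  13 = 4*3 + 1, so a_2 = 4.
  3 = 3*1 + 0, so a_3 = 3.
The remainder reaches 0 after 4 divisions, so the expansion has 4 partial quotients, read off in order.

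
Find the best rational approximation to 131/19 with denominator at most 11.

Expand x = 131/19 as a continued fraction with the Euclidean algorithm:
  131 = 6*19 + 17, so a_0 = 6.
  19 = 1*17 + 2, so a_1 = 1.
  17 = 8*2 + 1, so a_2 = 8.
  2 = 2*1 + 0, so a_3 = 2.
so x = [6; 1, 8, 2].
Convergents (p_i = a_i*p_{i-1} + p_{i-2}, q_i = a_i*q_{i-1} + q_{i-2} with p_{-2}=0, p_{-1}=1, q_{-2}=1, q_{-1}=0), until the denominator exceeds 11:
  i=0: a_0=6, p_0 = 6*1 + 0 = 6, q_0 = 6*0 + 1 = 1.
  i=1: a_1=1, p_1 = 1*6 + 1 = 7, q_1 = 1*1 + 0 = 1.
  i=2: a_2=8, p_2 = 8*7 + 6 = 62, q_2 = 8*1 + 1 = 9.
  i=3: a_3=2, p_3 = 2*62 + 7 = 131, q_3 = 2*9 + 1 = 19.
q_3 = 19 > 11, so the last convergent with denominator <= 11 is p_2/q_2 = 62/9.
The closest fraction with denominator <= 11 is either p_2/q_2 or the intermediate fraction (k*p_2 + p_1)/(k*q_2 + q_1) with the largest k >= 1 whose denominator stays <= 11; these approach x as k grows, and every other convergent or intermediate fraction in range is farther away.
Largest k: floor((11 - q_1)/q_2) = floor((11 - 1)/9) = 1.
That gives (1*62 + 7)/(1*9 + 1) = 69/10.
Compare the errors: |x - 62/9| = |131*9 - 62*19|/(19*9) = 1/171, and |x - 69/10| = |131*10 - 69*19|/(19*10) = 1/190.
Cross-multiplying, 1*171 = 171 < 190 = 1*190, so 1/190 is smaller: the intermediate fraction 69/10 is closer to x than 62/9.

69/10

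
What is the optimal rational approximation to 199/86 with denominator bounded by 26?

Expand x = 199/86 as a continued fraction with the Euclidean algorithm:
  199 = 2*86 + 27, so a_0 = 2.
  86 = 3*27 + 5, so a_1 = 3.
  27 = 5*5 + 2, so a_2 = 5.
  5 = 2*2 + 1, so a_3 = 2.
  2 = 2*1 + 0, so a_4 = 2.
so x = [2; 3, 5, 2, 2].
Convergents (p_i = a_i*p_{i-1} + p_{i-2}, q_i = a_i*q_{i-1} + q_{i-2} with p_{-2}=0, p_{-1}=1, q_{-2}=1, q_{-1}=0), until the denominator exceeds 26:
  i=0: a_0=2, p_0 = 2*1 + 0 = 2, q_0 = 2*0 + 1 = 1.
  i=1: a_1=3, p_1 = 3*2 + 1 = 7, q_1 = 3*1 + 0 = 3.
  i=2: a_2=5, p_2 = 5*7 + 2 = 37, q_2 = 5*3 + 1 = 16.
  i=3: a_3=2, p_3 = 2*37 + 7 = 81, q_3 = 2*16 + 3 = 35.
q_3 = 35 > 26, so the last convergent with denominator <= 26 is p_2/q_2 = 37/16.
The closest fraction with denominator <= 26 is either p_2/q_2 or the intermediate fraction (k*p_2 + p_1)/(k*q_2 + q_1) with the largest k >= 1 whose denominator stays <= 26; these approach x as k grows, and every other convergent or intermediate fraction in range is farther away.
Largest k: floor((26 - q_1)/q_2) = floor((26 - 3)/16) = 1.
That gives (1*37 + 7)/(1*16 + 3) = 44/19.
Compare the errors: |x - 37/16| = |199*16 - 37*86|/(86*16) = 2/1376, and |x - 44/19| = |199*19 - 44*86|/(86*19) = 3/1634.
Cross-multiplying, 2*1634 = 3268 < 4128 = 3*1376, so 2/1376 is smaller: the convergent 37/16 is closer to x than 44/19.

37/16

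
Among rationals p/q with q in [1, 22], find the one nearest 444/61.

Expand x = 444/61 as a continued fraction with the Euclidean algorithm:
  444 = 7*61 + 17, so a_0 = 7.
  61 = 3*17 + 10, so a_1 = 3.
  17 = 1*10 + 7, so a_2 = 1.
  10 = 1*7 + 3, so a_3 = 1.
  7 = 2*3 + 1, so a_4 = 2.
  3 = 3*1 + 0, so a_5 = 3.
so x = [7; 3, 1, 1, 2, 3].
Convergents (p_i = a_i*p_{i-1} + p_{i-2}, q_i = a_i*q_{i-1} + q_{i-2} with p_{-2}=0, p_{-1}=1, q_{-2}=1, q_{-1}=0), until the denominator exceeds 22:
  i=0: a_0=7, p_0 = 7*1 + 0 = 7, q_0 = 7*0 + 1 = 1.
  i=1: a_1=3, p_1 = 3*7 + 1 = 22, q_1 = 3*1 + 0 = 3.
  i=2: a_2=1, p_2 = 1*22 + 7 = 29, q_2 = 1*3 + 1 = 4.
  i=3: a_3=1, p_3 = 1*29 + 22 = 51, q_3 = 1*4 + 3 = 7.
  i=4: a_4=2, p_4 = 2*51 + 29 = 131, q_4 = 2*7 + 4 = 18.
  i=5: a_5=3, p_5 = 3*131 + 51 = 444, q_5 = 3*18 + 7 = 61.
q_5 = 61 > 22, so the last convergent with denominator <= 22 is p_4/q_4 = 131/18.
The closest fraction with denominator <= 22 is either p_4/q_4 or the intermediate fraction (k*p_4 + p_3)/(k*q_4 + q_3) with the largest k >= 1 whose denominator stays <= 22; these approach x as k grows, and every other convergent or intermediate fraction in range is farther away.
Largest k: floor((22 - q_3)/q_4) = floor((22 - 7)/18) = 0.
Since k = 0, no intermediate fraction beyond p_4/q_4 has denominator <= 22, so the convergent 131/18 is the closest (its error is |444*18 - 131*61|/(61*18) = 1/1098).

131/18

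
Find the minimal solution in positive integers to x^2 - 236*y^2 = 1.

First expand sqrt(236) as a continued fraction. With x_i = (sqrt(236) + m_i)/d_i and (m_0, d_0) = (0, 1): a_0 = floor(sqrt(236)) = 15, since 15^2 = 225 <= 236 < 256 = 16^2.
Iterate m_{i+1} = d_i*a_i - m_i, d_{i+1} = (236 - m_{i+1}^2)/d_i, a_{i+1} = floor((a_0 + m_{i+1})/d_{i+1}):
  m_1 = 1*15 - 0 = 15, d_1 = (236 - 15^2)/1 = 11/1 = 11, a_1 = floor((15 + 15)/11) = 2.
  m_2 = 11*2 - 15 = 7, d_2 = (236 - 7^2)/11 = 187/11 = 17, a_2 = floor((15 + 7)/17) = 1.
  m_3 = 17*1 - 7 = 10, d_3 = (236 - 10^2)/17 = 136/17 = 8, a_3 = floor((15 + 10)/8) = 3.
  m_4 = 8*3 - 10 = 14, d_4 = (236 - 14^2)/8 = 40/8 = 5, a_4 = floor((15 + 14)/5) = 5.
  m_5 = 5*5 - 14 = 11, d_5 = (236 - 11^2)/5 = 115/5 = 23, a_5 = floor((15 + 11)/23) = 1.
  m_6 = 23*1 - 11 = 12, d_6 = (236 - 12^2)/23 = 92/23 = 4, a_6 = floor((15 + 12)/4) = 6.
  m_7 = 4*6 - 12 = 12, d_7 = (236 - 12^2)/4 = 92/4 = 23, a_7 = floor((15 + 12)/23) = 1.
  m_8 = 23*1 - 12 = 11, d_8 = (236 - 11^2)/23 = 115/23 = 5, a_8 = floor((15 + 11)/5) = 5.
  m_9 = 5*5 - 11 = 14, d_9 = (236 - 14^2)/5 = 40/5 = 8, a_9 = floor((15 + 14)/8) = 3.
  m_10 = 8*3 - 14 = 10, d_10 = (236 - 10^2)/8 = 136/8 = 17, a_10 = floor((15 + 10)/17) = 1.
  m_11 = 17*1 - 10 = 7, d_11 = (236 - 7^2)/17 = 187/17 = 11, a_11 = floor((15 + 7)/11) = 2.
  m_12 = 11*2 - 7 = 15, d_12 = (236 - 15^2)/11 = 11/11 = 1, a_12 = floor((15 + 15)/1) = 30.
  m_13 = 1*30 - 15 = 15, d_13 = (236 - 15^2)/1 = 11/1 = 11: (m_13, d_13) = (m_1, d_1) = (15, 11), so from here the quotients repeat a_1, ..., a_12; the period length is 12.
So sqrt(236) = [15; (2, 1, 3, 5, 1, 6, 1, 5, 3, 1, 2, 30)] with period length k = 12.
k is even, so the fundamental solution of x^2 - 236y^2 = 1 is (p_{k-1}, q_{k-1}) = (p_11, q_11); compute convergents through index 11.
Convergents (p_i = a_i*p_{i-1} + p_{i-2}, q_i = a_i*q_{i-1} + q_{i-2} with p_{-2}=0, p_{-1}=1, q_{-2}=1, q_{-1}=0):
  i=0: a_0=15, p_0 = 15*1 + 0 = 15, q_0 = 15*0 + 1 = 1.
  i=1: a_1=2, p_1 = 2*15 + 1 = 31, q_1 = 2*1 + 0 = 2.
  i=2: a_2=1, p_2 = 1*31 + 15 = 46, q_2 = 1*2 + 1 = 3.
  i=3: a_3=3, p_3 = 3*46 + 31 = 169, q_3 = 3*3 + 2 = 11.
  i=4: a_4=5, p_4 = 5*169 + 46 = 891, q_4 = 5*11 + 3 = 58.
  i=5: a_5=1, p_5 = 1*891 + 169 = 1060, q_5 = 1*58 + 11 = 69.
  i=6: a_6=6, p_6 = 6*1060 + 891 = 7251, q_6 = 6*69 + 58 = 472.
  i=7: a_7=1, p_7 = 1*7251 + 1060 = 8311, q_7 = 1*472 + 69 = 541.
  i=8: a_8=5, p_8 = 5*8311 + 7251 = 48806, q_8 = 5*541 + 472 = 3177.
  i=9: a_9=3, p_9 = 3*48806 + 8311 = 154729, q_9 = 3*3177 + 541 = 10072.
  i=10: a_10=1, p_10 = 1*154729 + 48806 = 203535, q_10 = 1*10072 + 3177 = 13249.
  i=11: a_11=2, p_11 = 2*203535 + 154729 = 561799, q_11 = 2*13249 + 10072 = 36570.
Check: 561799^2 - 236*36570^2 = 315618116401 - 315618116400 = 1, so (x, y) = (561799, 36570) solves the equation, and by the theorem it is the least positive solution.

(x, y) = (561799, 36570)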